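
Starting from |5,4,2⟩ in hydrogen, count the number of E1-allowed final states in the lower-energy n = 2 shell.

E1 requires l_f ∈ {3, 5}, but neither lies in [0, 1], so no final state is reachable.
Total: 0.

0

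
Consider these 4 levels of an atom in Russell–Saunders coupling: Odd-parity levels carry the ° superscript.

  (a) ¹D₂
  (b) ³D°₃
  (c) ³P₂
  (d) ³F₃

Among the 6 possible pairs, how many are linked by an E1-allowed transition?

2

(a)–(b): forbidden (ΔS).
(a)–(c): forbidden (parity, ΔS).
(a)–(d): forbidden (parity, ΔS).
(b)–(c): allowed.
(b)–(d): allowed.
(c)–(d): forbidden (parity, ΔL).
Allowed pairs: 2 of 6.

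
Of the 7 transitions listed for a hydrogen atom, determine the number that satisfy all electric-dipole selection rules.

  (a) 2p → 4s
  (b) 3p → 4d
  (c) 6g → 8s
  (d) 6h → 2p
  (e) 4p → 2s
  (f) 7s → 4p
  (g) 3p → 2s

5

(a) allowed
(b) allowed
(c) forbidden — Δl = -4 (E1 requires Δl = ±1)
(d) forbidden — Δl = -4 (E1 requires Δl = ±1)
(e) allowed
(f) allowed
(g) allowed
Total allowed: 5 of 7.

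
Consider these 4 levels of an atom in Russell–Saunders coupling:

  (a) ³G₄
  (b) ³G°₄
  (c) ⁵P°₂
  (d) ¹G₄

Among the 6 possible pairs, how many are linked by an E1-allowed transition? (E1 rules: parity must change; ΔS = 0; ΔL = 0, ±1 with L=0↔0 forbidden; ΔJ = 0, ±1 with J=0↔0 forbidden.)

1

(a)–(b): allowed.
(a)–(c): forbidden (ΔS, ΔL, ΔJ).
(a)–(d): forbidden (parity, ΔS).
(b)–(c): forbidden (parity, ΔS, ΔL, ΔJ).
(b)–(d): forbidden (ΔS).
(c)–(d): forbidden (ΔS, ΔL, ΔJ).
Allowed pairs: 1 of 6.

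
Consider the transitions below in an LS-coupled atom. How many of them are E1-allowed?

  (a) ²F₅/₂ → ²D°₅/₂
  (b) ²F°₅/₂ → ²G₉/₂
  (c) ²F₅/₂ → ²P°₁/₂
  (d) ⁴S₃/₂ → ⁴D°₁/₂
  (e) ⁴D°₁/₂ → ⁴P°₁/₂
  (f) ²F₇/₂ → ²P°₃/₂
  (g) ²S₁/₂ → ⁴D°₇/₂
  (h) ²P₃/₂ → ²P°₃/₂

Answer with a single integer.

2

(a) allowed
(b) forbidden (ΔJ fails)
(c) forbidden (ΔL, ΔJ fail)
(d) forbidden (ΔL fails)
(e) forbidden (parity fails)
(f) forbidden (ΔL, ΔJ fail)
(g) forbidden (ΔS, ΔL, ΔJ fail)
(h) allowed
Total allowed: 2 of 8.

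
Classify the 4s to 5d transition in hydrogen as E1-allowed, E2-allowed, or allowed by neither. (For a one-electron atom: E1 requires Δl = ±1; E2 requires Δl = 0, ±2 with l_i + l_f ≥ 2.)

E2

Δl = 2 − 0 = +2; l_i + l_f = 2.
E1 (Δl = ±1): not satisfied.
E2 (Δl = 0,±2, l_i+l_f ≥ 2): satisfied.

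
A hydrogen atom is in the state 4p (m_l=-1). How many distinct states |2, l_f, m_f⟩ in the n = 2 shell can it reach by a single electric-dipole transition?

E1 requires Δl = ±1, so l_f ∈ {0, 2}; with 0 ≤ l_f ≤ n_f−1 = 1, the allowed l_f values are {0}.
For l_f = 0: m_f ∈ {m_i−1, m_i, m_i+1} ∩ [−0, 0] = {0} → 1 state.
Total: 1.

1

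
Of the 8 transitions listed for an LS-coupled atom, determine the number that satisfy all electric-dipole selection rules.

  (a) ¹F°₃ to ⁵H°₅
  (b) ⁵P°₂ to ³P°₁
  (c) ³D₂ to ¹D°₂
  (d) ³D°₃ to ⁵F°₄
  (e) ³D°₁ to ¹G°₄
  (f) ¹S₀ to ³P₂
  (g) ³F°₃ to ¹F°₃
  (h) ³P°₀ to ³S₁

(a) forbidden (parity, ΔS, ΔL, ΔJ fail)
(b) forbidden (parity, ΔS fail)
(c) forbidden (ΔS fails)
(d) forbidden (parity, ΔS fail)
(e) forbidden (parity, ΔS, ΔL, ΔJ fail)
(f) forbidden (parity, ΔS, ΔJ fail)
(g) forbidden (parity, ΔS fail)
(h) allowed
Total allowed: 1 of 8.

1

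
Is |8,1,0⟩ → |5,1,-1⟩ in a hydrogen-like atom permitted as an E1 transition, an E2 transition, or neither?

E2

Δl = 1 − 1 = +0; l_i + l_f = 2.
Δm_l = -1.
E1 (Δl = ±1, |Δm_l| ≤ 1): not satisfied.
E2 (Δl = 0,±2, l_i+l_f ≥ 2, |Δm_l| ≤ 2): satisfied.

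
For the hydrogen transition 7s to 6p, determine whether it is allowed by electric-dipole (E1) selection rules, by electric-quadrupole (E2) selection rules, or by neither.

Δl = 1 − 0 = +1; l_i + l_f = 1.
E1 (Δl = ±1): satisfied.
E2 (Δl = 0,±2, l_i+l_f ≥ 2): not satisfied.

E1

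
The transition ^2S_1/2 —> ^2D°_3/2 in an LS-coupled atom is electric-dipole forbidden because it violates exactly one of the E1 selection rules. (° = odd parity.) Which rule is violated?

the ΔL = 0, ±1 rule

Initial level: S=1/2, L=0, J=1/2, parity even. Final level: S=1/2, L=2, J=3/2, parity odd.
Parity must change: even → odd — passes.
ΔS = 0: S: 1/2 → 1/2 — passes.
ΔL = 0, ±1 (not L=0↔0): L: 0 → 2, ΔL = +2 — fails.
ΔJ = 0, ±1 (not J=0↔0): J: 1/2 → 3/2, ΔJ = +1 — passes.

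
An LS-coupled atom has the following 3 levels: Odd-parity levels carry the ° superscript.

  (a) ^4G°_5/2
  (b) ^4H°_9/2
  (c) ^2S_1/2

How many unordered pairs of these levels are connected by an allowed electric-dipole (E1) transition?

(a)–(b): forbidden (parity, ΔJ).
(a)–(c): forbidden (ΔS, ΔL, ΔJ).
(b)–(c): forbidden (ΔS, ΔL, ΔJ).
Allowed pairs: 0 of 3.

0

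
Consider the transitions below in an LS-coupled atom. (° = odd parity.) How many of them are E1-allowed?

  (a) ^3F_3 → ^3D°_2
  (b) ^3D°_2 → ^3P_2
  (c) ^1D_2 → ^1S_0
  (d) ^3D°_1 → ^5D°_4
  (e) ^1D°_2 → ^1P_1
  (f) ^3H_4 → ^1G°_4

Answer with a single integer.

(a) allowed
(b) allowed
(c) forbidden (parity, ΔL, ΔJ fail)
(d) forbidden (parity, ΔS, ΔJ fail)
(e) allowed
(f) forbidden (ΔS fails)
Total allowed: 3 of 6.

3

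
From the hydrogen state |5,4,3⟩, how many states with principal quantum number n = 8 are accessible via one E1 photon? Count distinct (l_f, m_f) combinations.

5

E1 requires Δl = ±1, so l_f ∈ {3, 5}; with 0 ≤ l_f ≤ n_f−1 = 7, the allowed l_f values are {3, 5}.
For l_f = 3: m_f ∈ {m_i−1, m_i, m_i+1} ∩ [−3, 3] = {2, 3} → 2 states.
For l_f = 5: m_f ∈ {m_i−1, m_i, m_i+1} ∩ [−5, 5] = {2, 3, 4} → 3 states.
Total: 5.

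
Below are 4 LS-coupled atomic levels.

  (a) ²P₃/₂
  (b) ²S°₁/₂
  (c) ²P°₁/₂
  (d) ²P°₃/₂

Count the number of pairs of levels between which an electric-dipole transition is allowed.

(a)–(b): allowed.
(a)–(c): allowed.
(a)–(d): allowed.
(b)–(c): forbidden (parity).
(b)–(d): forbidden (parity).
(c)–(d): forbidden (parity).
Allowed pairs: 3 of 6.

3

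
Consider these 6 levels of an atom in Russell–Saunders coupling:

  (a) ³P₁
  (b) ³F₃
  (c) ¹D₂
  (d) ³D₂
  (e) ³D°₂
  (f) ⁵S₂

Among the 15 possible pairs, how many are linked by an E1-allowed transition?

3

(a)–(b): forbidden (parity, ΔL, ΔJ).
(a)–(c): forbidden (parity, ΔS).
(a)–(d): forbidden (parity).
(a)–(e): allowed.
(a)–(f): forbidden (parity, ΔS).
(b)–(c): forbidden (parity, ΔS).
(b)–(d): forbidden (parity).
(b)–(e): allowed.
(b)–(f): forbidden (parity, ΔS, ΔL).
(c)–(d): forbidden (parity, ΔS).
(c)–(e): forbidden (ΔS).
(c)–(f): forbidden (parity, ΔS, ΔL).
(d)–(e): allowed.
(d)–(f): forbidden (parity, ΔS, ΔL).
(e)–(f): forbidden (ΔS, ΔL).
Allowed pairs: 3 of 15.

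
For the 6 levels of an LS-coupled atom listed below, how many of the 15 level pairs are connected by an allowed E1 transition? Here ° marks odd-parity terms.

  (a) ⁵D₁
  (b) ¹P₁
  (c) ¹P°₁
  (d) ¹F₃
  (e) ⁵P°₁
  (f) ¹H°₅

2

(a)–(b): forbidden (parity, ΔS).
(a)–(c): forbidden (ΔS).
(a)–(d): forbidden (parity, ΔS, ΔJ).
(a)–(e): allowed.
(a)–(f): forbidden (ΔS, ΔL, ΔJ).
(b)–(c): allowed.
(b)–(d): forbidden (parity, ΔL, ΔJ).
(b)–(e): forbidden (ΔS).
(b)–(f): forbidden (ΔL, ΔJ).
(c)–(d): forbidden (ΔL, ΔJ).
(c)–(e): forbidden (parity, ΔS).
(c)–(f): forbidden (parity, ΔL, ΔJ).
(d)–(e): forbidden (ΔS, ΔL, ΔJ).
(d)–(f): forbidden (ΔL, ΔJ).
(e)–(f): forbidden (parity, ΔS, ΔL, ΔJ).
Allowed pairs: 2 of 15.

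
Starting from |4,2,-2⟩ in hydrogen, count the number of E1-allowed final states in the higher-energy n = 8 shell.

4

E1 requires Δl = ±1, so l_f ∈ {1, 3}; with 0 ≤ l_f ≤ n_f−1 = 7, the allowed l_f values are {1, 3}.
For l_f = 1: m_f ∈ {m_i−1, m_i, m_i+1} ∩ [−1, 1] = {-1} → 1 state.
For l_f = 3: m_f ∈ {m_i−1, m_i, m_i+1} ∩ [−3, 3] = {-3, -2, -1} → 3 states.
Total: 4.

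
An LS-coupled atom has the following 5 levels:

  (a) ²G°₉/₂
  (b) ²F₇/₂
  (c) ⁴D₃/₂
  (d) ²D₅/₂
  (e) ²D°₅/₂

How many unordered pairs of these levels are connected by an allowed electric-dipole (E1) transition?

3

(a)–(b): allowed.
(a)–(c): forbidden (ΔS, ΔL, ΔJ).
(a)–(d): forbidden (ΔL, ΔJ).
(a)–(e): forbidden (parity, ΔL, ΔJ).
(b)–(c): forbidden (parity, ΔS, ΔJ).
(b)–(d): forbidden (parity).
(b)–(e): allowed.
(c)–(d): forbidden (parity, ΔS).
(c)–(e): forbidden (ΔS).
(d)–(e): allowed.
Allowed pairs: 3 of 10.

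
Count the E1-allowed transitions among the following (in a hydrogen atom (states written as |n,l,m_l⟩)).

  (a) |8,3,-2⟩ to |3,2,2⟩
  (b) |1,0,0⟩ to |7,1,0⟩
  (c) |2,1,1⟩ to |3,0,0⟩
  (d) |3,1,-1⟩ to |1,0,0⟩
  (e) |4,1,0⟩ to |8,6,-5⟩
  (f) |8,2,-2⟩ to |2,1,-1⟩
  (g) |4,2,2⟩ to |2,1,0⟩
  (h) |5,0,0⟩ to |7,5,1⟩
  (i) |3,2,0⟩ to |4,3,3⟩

4

(a) forbidden — Δm_l = +4 (E1 requires Δm_l = 0, ±1)
(b) allowed
(c) allowed
(d) allowed
(e) forbidden — Δl = +5 (E1 requires Δl = ±1); Δm_l = -5 (E1 requires Δm_l = 0, ±1)
(f) allowed
(g) forbidden — Δm_l = -2 (E1 requires Δm_l = 0, ±1)
(h) forbidden — Δl = +5 (E1 requires Δl = ±1)
(i) forbidden — Δm_l = +3 (E1 requires Δm_l = 0, ±1)
Total allowed: 4 of 9.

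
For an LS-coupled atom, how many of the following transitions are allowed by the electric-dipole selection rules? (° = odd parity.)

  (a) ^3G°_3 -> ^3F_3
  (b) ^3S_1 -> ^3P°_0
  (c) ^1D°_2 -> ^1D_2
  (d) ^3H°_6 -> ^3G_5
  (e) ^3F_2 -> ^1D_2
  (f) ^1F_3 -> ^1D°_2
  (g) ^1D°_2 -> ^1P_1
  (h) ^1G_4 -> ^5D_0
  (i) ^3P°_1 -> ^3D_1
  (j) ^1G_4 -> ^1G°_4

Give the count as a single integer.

8

(a) allowed
(b) allowed
(c) allowed
(d) allowed
(e) forbidden (parity, ΔS fail)
(f) allowed
(g) allowed
(h) forbidden (parity, ΔS, ΔL, ΔJ fail)
(i) allowed
(j) allowed
Total allowed: 8 of 10.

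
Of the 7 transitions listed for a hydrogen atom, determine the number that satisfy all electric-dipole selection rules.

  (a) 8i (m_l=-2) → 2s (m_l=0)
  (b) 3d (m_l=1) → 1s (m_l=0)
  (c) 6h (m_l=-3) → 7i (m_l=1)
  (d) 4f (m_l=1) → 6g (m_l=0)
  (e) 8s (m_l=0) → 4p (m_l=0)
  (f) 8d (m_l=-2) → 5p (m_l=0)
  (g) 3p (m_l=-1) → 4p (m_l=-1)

2

(a) forbidden — Δl = -6 (E1 requires Δl = ±1); Δm_l = +2 (E1 requires Δm_l = 0, ±1)
(b) forbidden — Δl = -2 (E1 requires Δl = ±1)
(c) forbidden — Δm_l = +4 (E1 requires Δm_l = 0, ±1)
(d) allowed
(e) allowed
(f) forbidden — Δm_l = +2 (E1 requires Δm_l = 0, ±1)
(g) forbidden — Δl = +0 (E1 requires Δl = ±1)
Total allowed: 2 of 7.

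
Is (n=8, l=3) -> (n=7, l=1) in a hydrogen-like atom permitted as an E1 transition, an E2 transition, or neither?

E2

Δl = 1 − 3 = -2; l_i + l_f = 4.
E1 (Δl = ±1): not satisfied.
E2 (Δl = 0,±2, l_i+l_f ≥ 2): satisfied.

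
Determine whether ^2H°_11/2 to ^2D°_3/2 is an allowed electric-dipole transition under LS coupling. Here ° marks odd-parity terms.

Parity must change: odd → odd — fails.
ΔS = 0: S: 1/2 → 1/2 — ok.
ΔL = 0, ±1 (not L=0↔0): L: 5 → 2, ΔL = -3 — fails.
ΔJ = 0, ±1 (not J=0↔0): J: 11/2 → 3/2, ΔJ = -4 — fails.
Rule(s) violated: parity, ΔL, ΔJ.

forbidden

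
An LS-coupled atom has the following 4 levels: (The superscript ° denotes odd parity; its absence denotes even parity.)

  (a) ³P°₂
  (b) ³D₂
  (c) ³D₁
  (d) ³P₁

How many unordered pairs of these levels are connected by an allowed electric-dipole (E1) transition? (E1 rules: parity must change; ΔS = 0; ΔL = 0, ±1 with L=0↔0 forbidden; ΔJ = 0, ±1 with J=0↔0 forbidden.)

(a)–(b): allowed.
(a)–(c): allowed.
(a)–(d): allowed.
(b)–(c): forbidden (parity).
(b)–(d): forbidden (parity).
(c)–(d): forbidden (parity).
Allowed pairs: 3 of 6.

3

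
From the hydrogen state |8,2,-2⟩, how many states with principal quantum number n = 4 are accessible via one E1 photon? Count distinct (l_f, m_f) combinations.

E1 requires Δl = ±1, so l_f ∈ {1, 3}; with 0 ≤ l_f ≤ n_f−1 = 3, the allowed l_f values are {1, 3}.
For l_f = 1: m_f ∈ {m_i−1, m_i, m_i+1} ∩ [−1, 1] = {-1} → 1 state.
For l_f = 3: m_f ∈ {m_i−1, m_i, m_i+1} ∩ [−3, 3] = {-3, -2, -1} → 3 states.
Total: 4.

4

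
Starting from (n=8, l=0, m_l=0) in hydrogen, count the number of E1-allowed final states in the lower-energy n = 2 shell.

3

E1 requires Δl = ±1, so l_f ∈ {-1, 1}; with 0 ≤ l_f ≤ n_f−1 = 1, the allowed l_f values are {1}.
For l_f = 1: m_f ∈ {m_i−1, m_i, m_i+1} ∩ [−1, 1] = {-1, 0, 1} → 3 states.
Total: 3.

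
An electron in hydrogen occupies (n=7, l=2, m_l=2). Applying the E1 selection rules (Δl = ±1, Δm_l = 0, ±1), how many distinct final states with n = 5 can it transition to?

4

E1 requires Δl = ±1, so l_f ∈ {1, 3}; with 0 ≤ l_f ≤ n_f−1 = 4, the allowed l_f values are {1, 3}.
For l_f = 1: m_f ∈ {m_i−1, m_i, m_i+1} ∩ [−1, 1] = {1} → 1 state.
For l_f = 3: m_f ∈ {m_i−1, m_i, m_i+1} ∩ [−3, 3] = {1, 2, 3} → 3 states.
Total: 4.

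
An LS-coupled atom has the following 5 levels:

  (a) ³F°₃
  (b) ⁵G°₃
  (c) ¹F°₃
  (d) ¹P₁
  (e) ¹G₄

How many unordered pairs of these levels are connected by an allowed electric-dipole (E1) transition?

(a)–(b): forbidden (parity, ΔS).
(a)–(c): forbidden (parity, ΔS).
(a)–(d): forbidden (ΔS, ΔL, ΔJ).
(a)–(e): forbidden (ΔS).
(b)–(c): forbidden (parity, ΔS).
(b)–(d): forbidden (ΔS, ΔL, ΔJ).
(b)–(e): forbidden (ΔS).
(c)–(d): forbidden (ΔL, ΔJ).
(c)–(e): allowed.
(d)–(e): forbidden (parity, ΔL, ΔJ).
Allowed pairs: 1 of 10.

1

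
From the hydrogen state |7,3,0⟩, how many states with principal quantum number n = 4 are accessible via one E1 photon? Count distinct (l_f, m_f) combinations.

E1 requires Δl = ±1, so l_f ∈ {2, 4}; with 0 ≤ l_f ≤ n_f−1 = 3, the allowed l_f values are {2}.
For l_f = 2: m_f ∈ {m_i−1, m_i, m_i+1} ∩ [−2, 2] = {-1, 0, 1} → 3 states.
Total: 3.

3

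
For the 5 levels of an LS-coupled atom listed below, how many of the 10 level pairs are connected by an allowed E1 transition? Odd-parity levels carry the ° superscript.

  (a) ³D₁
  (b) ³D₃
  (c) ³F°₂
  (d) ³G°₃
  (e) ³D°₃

3

(a)–(b): forbidden (parity, ΔJ).
(a)–(c): allowed.
(a)–(d): forbidden (ΔL, ΔJ).
(a)–(e): forbidden (ΔJ).
(b)–(c): allowed.
(b)–(d): forbidden (ΔL).
(b)–(e): allowed.
(c)–(d): forbidden (parity).
(c)–(e): forbidden (parity).
(d)–(e): forbidden (parity, ΔL).
Allowed pairs: 3 of 10.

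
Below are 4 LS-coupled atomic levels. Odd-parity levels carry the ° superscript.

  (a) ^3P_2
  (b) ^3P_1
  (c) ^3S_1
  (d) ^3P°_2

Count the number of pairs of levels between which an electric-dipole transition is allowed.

(a)–(b): forbidden (parity).
(a)–(c): forbidden (parity).
(a)–(d): allowed.
(b)–(c): forbidden (parity).
(b)–(d): allowed.
(c)–(d): allowed.
Allowed pairs: 3 of 6.

3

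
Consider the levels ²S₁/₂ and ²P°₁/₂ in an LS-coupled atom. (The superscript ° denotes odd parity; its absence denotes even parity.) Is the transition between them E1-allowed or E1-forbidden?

ΔL = 0, ±1 (not L=0↔0): L: 0 → 1, ΔL = +1 — satisfied.
ΔJ = 0, ±1 (not J=0↔0): J: 1/2 → 1/2, ΔJ = +0 — satisfied.
Parity must change: even → odd — satisfied.
ΔS = 0: S: 1/2 → 1/2 — satisfied.
All four E1 rules are satisfied.

allowed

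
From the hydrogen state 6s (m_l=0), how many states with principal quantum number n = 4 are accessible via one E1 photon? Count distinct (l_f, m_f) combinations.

E1 requires Δl = ±1, so l_f ∈ {-1, 1}; with 0 ≤ l_f ≤ n_f−1 = 3, the allowed l_f values are {1}.
For l_f = 1: m_f ∈ {m_i−1, m_i, m_i+1} ∩ [−1, 1] = {-1, 0, 1} → 3 states.
Total: 3.

3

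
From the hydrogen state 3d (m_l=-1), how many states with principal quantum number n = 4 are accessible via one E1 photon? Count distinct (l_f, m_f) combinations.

5

E1 requires Δl = ±1, so l_f ∈ {1, 3}; with 0 ≤ l_f ≤ n_f−1 = 3, the allowed l_f values are {1, 3}.
For l_f = 1: m_f ∈ {m_i−1, m_i, m_i+1} ∩ [−1, 1] = {-1, 0} → 2 states.
For l_f = 3: m_f ∈ {m_i−1, m_i, m_i+1} ∩ [−3, 3] = {-2, -1, 0} → 3 states.
Total: 5.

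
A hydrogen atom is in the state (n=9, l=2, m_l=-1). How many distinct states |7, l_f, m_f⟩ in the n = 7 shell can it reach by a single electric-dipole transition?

E1 requires Δl = ±1, so l_f ∈ {1, 3}; with 0 ≤ l_f ≤ n_f−1 = 6, the allowed l_f values are {1, 3}.
For l_f = 1: m_f ∈ {m_i−1, m_i, m_i+1} ∩ [−1, 1] = {-1, 0} → 2 states.
For l_f = 3: m_f ∈ {m_i−1, m_i, m_i+1} ∩ [−3, 3] = {-2, -1, 0} → 3 states.
Total: 5.

5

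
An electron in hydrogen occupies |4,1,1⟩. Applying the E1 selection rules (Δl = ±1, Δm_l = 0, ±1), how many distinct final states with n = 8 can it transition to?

4

E1 requires Δl = ±1, so l_f ∈ {0, 2}; with 0 ≤ l_f ≤ n_f−1 = 7, the allowed l_f values are {0, 2}.
For l_f = 0: m_f ∈ {m_i−1, m_i, m_i+1} ∩ [−0, 0] = {0} → 1 state.
For l_f = 2: m_f ∈ {m_i−1, m_i, m_i+1} ∩ [−2, 2] = {0, 1, 2} → 3 states.
Total: 4.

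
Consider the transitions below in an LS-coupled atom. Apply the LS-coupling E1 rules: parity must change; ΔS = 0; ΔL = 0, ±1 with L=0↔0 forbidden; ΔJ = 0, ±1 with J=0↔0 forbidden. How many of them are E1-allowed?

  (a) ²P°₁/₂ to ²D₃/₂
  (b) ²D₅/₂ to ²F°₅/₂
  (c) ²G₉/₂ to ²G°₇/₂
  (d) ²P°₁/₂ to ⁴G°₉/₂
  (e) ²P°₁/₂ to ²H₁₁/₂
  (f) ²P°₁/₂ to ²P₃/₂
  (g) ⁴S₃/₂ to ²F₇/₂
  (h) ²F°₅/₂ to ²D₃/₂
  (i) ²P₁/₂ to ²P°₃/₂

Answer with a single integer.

6

(a) allowed
(b) allowed
(c) allowed
(d) forbidden (parity, ΔS, ΔL, ΔJ fail)
(e) forbidden (ΔL, ΔJ fail)
(f) allowed
(g) forbidden (parity, ΔS, ΔL, ΔJ fail)
(h) allowed
(i) allowed
Total allowed: 6 of 9.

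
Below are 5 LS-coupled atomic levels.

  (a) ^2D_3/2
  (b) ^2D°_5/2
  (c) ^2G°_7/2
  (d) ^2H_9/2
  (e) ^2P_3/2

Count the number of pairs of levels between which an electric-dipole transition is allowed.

(a)–(b): allowed.
(a)–(c): forbidden (ΔL, ΔJ).
(a)–(d): forbidden (parity, ΔL, ΔJ).
(a)–(e): forbidden (parity).
(b)–(c): forbidden (parity, ΔL).
(b)–(d): forbidden (ΔL, ΔJ).
(b)–(e): allowed.
(c)–(d): allowed.
(c)–(e): forbidden (ΔL, ΔJ).
(d)–(e): forbidden (parity, ΔL, ΔJ).
Allowed pairs: 3 of 10.

3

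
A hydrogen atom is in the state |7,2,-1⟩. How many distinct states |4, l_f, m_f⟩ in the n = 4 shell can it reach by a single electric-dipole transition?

5

E1 requires Δl = ±1, so l_f ∈ {1, 3}; with 0 ≤ l_f ≤ n_f−1 = 3, the allowed l_f values are {1, 3}.
For l_f = 1: m_f ∈ {m_i−1, m_i, m_i+1} ∩ [−1, 1] = {-1, 0} → 2 states.
For l_f = 3: m_f ∈ {m_i−1, m_i, m_i+1} ∩ [−3, 3] = {-2, -1, 0} → 3 states.
Total: 5.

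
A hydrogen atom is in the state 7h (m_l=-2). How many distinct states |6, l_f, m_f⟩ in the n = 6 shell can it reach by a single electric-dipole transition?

3

E1 requires Δl = ±1, so l_f ∈ {4, 6}; with 0 ≤ l_f ≤ n_f−1 = 5, the allowed l_f values are {4}.
For l_f = 4: m_f ∈ {m_i−1, m_i, m_i+1} ∩ [−4, 4] = {-3, -2, -1} → 3 states.
Total: 3.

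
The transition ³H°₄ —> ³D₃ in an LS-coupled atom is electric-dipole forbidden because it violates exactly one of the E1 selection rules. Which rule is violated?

ΔJ = 0, ±1 (not J=0↔0): J: 4 → 3, ΔJ = -1 — passes.
ΔS = 0: S: 1 → 1 — passes.
Parity must change: odd → even — passes.
ΔL = 0, ±1 (not L=0↔0): L: 5 → 2, ΔL = -3 — fails.

the ΔL = 0, ±1 rule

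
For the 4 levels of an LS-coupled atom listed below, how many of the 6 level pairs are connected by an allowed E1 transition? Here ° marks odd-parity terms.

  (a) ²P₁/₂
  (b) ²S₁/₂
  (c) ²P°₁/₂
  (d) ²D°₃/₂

3

(a)–(b): forbidden (parity).
(a)–(c): allowed.
(a)–(d): allowed.
(b)–(c): allowed.
(b)–(d): forbidden (ΔL).
(c)–(d): forbidden (parity).
Allowed pairs: 3 of 6.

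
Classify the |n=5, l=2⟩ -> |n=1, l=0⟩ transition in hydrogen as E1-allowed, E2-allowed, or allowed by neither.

Δl = 0 − 2 = -2; l_i + l_f = 2.
E1 (Δl = ±1): not satisfied.
E2 (Δl = 0,±2, l_i+l_f ≥ 2): satisfied.

E2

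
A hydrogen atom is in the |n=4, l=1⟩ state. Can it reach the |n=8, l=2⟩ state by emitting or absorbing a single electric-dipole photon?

allowed

l: 1 → 2 (Δl = +1). Δl = ±1 ok.
All E1 selection rules are satisfied.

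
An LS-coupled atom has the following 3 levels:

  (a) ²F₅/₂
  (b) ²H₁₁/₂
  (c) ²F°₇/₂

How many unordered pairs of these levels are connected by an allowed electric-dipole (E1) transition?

(a)–(b): forbidden (parity, ΔL, ΔJ).
(a)–(c): allowed.
(b)–(c): forbidden (ΔL, ΔJ).
Allowed pairs: 1 of 3.

1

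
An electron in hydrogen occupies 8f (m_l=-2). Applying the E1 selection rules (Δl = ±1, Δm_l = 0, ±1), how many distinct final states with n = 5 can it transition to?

E1 requires Δl = ±1, so l_f ∈ {2, 4}; with 0 ≤ l_f ≤ n_f−1 = 4, the allowed l_f values are {2, 4}.
For l_f = 2: m_f ∈ {m_i−1, m_i, m_i+1} ∩ [−2, 2] = {-2, -1} → 2 states.
For l_f = 4: m_f ∈ {m_i−1, m_i, m_i+1} ∩ [−4, 4] = {-3, -2, -1} → 3 states.
Total: 5.

5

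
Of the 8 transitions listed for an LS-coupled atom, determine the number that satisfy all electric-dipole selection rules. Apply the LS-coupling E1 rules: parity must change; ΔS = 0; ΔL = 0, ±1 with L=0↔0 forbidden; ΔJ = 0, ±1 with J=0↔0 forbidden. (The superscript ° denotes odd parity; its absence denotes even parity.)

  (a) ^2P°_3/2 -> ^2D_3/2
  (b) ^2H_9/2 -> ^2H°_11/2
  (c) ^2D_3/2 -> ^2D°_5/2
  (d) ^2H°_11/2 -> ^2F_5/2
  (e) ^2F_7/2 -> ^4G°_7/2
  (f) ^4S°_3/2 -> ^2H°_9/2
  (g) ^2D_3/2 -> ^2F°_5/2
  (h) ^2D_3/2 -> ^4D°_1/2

(a) allowed
(b) allowed
(c) allowed
(d) forbidden (ΔL, ΔJ fail)
(e) forbidden (ΔS fails)
(f) forbidden (parity, ΔS, ΔL, ΔJ fail)
(g) allowed
(h) forbidden (ΔS fails)
Total allowed: 4 of 8.

4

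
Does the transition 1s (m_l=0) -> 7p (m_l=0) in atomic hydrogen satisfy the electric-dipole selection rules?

Δl = 1 − 0 = +1; the E1 rule Δl = ±1 is satisfied.
Δm_l = 0 − (0) = +0. E1 requires Δm_l = 0, ±1: satisfied.
All E1 selection rules are satisfied.

allowed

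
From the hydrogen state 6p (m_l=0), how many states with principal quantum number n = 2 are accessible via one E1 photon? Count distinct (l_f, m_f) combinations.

E1 requires Δl = ±1, so l_f ∈ {0, 2}; with 0 ≤ l_f ≤ n_f−1 = 1, the allowed l_f values are {0}.
For l_f = 0: m_f ∈ {m_i−1, m_i, m_i+1} ∩ [−0, 0] = {0} → 1 state.
Total: 1.

1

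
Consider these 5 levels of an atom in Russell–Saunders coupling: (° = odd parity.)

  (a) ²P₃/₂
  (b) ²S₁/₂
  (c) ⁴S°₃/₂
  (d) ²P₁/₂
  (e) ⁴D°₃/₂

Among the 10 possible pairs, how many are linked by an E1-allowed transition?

(a)–(b): forbidden (parity).
(a)–(c): forbidden (ΔS).
(a)–(d): forbidden (parity).
(a)–(e): forbidden (ΔS).
(b)–(c): forbidden (ΔS, ΔL).
(b)–(d): forbidden (parity).
(b)–(e): forbidden (ΔS, ΔL).
(c)–(d): forbidden (ΔS).
(c)–(e): forbidden (parity, ΔL).
(d)–(e): forbidden (ΔS).
Allowed pairs: 0 of 10.

0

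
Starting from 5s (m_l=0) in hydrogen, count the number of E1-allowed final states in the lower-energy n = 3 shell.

3

E1 requires Δl = ±1, so l_f ∈ {-1, 1}; with 0 ≤ l_f ≤ n_f−1 = 2, the allowed l_f values are {1}.
For l_f = 1: m_f ∈ {m_i−1, m_i, m_i+1} ∩ [−1, 1] = {-1, 0, 1} → 3 states.
Total: 3.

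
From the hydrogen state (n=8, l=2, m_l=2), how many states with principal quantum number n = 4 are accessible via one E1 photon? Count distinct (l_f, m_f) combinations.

E1 requires Δl = ±1, so l_f ∈ {1, 3}; with 0 ≤ l_f ≤ n_f−1 = 3, the allowed l_f values are {1, 3}.
For l_f = 1: m_f ∈ {m_i−1, m_i, m_i+1} ∩ [−1, 1] = {1} → 1 state.
For l_f = 3: m_f ∈ {m_i−1, m_i, m_i+1} ∩ [−3, 3] = {1, 2, 3} → 3 states.
Total: 4.

4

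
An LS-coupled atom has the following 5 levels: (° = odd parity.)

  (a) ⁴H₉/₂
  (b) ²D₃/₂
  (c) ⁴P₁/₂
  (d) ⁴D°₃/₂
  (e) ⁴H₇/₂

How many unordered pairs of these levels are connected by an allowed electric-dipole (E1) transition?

(a)–(b): forbidden (parity, ΔS, ΔL, ΔJ).
(a)–(c): forbidden (parity, ΔL, ΔJ).
(a)–(d): forbidden (ΔL, ΔJ).
(a)–(e): forbidden (parity).
(b)–(c): forbidden (parity, ΔS).
(b)–(d): forbidden (ΔS).
(b)–(e): forbidden (parity, ΔS, ΔL, ΔJ).
(c)–(d): allowed.
(c)–(e): forbidden (parity, ΔL, ΔJ).
(d)–(e): forbidden (ΔL, ΔJ).
Allowed pairs: 1 of 10.

1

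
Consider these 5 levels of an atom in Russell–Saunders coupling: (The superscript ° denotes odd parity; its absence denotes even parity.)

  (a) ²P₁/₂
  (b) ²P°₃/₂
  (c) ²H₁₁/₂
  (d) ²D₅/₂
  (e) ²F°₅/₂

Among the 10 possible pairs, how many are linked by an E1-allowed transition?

(a)–(b): allowed.
(a)–(c): forbidden (parity, ΔL, ΔJ).
(a)–(d): forbidden (parity, ΔJ).
(a)–(e): forbidden (ΔL, ΔJ).
(b)–(c): forbidden (ΔL, ΔJ).
(b)–(d): allowed.
(b)–(e): forbidden (parity, ΔL).
(c)–(d): forbidden (parity, ΔL, ΔJ).
(c)–(e): forbidden (ΔL, ΔJ).
(d)–(e): allowed.
Allowed pairs: 3 of 10.

3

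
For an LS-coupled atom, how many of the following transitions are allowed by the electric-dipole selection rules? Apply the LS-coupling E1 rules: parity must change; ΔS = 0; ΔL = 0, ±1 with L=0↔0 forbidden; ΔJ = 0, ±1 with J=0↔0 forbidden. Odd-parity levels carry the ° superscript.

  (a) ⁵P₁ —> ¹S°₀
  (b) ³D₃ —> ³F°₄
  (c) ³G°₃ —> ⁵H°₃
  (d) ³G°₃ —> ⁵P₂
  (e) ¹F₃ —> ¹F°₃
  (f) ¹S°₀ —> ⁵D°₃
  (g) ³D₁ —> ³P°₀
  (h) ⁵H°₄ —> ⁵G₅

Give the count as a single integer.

(a) forbidden (ΔS fails)
(b) allowed
(c) forbidden (parity, ΔS fail)
(d) forbidden (ΔS, ΔL fail)
(e) allowed
(f) forbidden (parity, ΔS, ΔL, ΔJ fail)
(g) allowed
(h) allowed
Total allowed: 4 of 8.

4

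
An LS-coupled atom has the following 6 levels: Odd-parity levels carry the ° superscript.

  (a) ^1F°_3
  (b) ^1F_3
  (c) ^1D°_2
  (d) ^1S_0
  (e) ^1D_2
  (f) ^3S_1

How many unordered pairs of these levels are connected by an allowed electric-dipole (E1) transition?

(a)–(b): allowed.
(a)–(c): forbidden (parity).
(a)–(d): forbidden (ΔL, ΔJ).
(a)–(e): allowed.
(a)–(f): forbidden (ΔS, ΔL, ΔJ).
(b)–(c): allowed.
(b)–(d): forbidden (parity, ΔL, ΔJ).
(b)–(e): forbidden (parity).
(b)–(f): forbidden (parity, ΔS, ΔL, ΔJ).
(c)–(d): forbidden (ΔL, ΔJ).
(c)–(e): allowed.
(c)–(f): forbidden (ΔS, ΔL).
(d)–(e): forbidden (parity, ΔL, ΔJ).
(d)–(f): forbidden (parity, ΔS, ΔL).
(e)–(f): forbidden (parity, ΔS, ΔL).
Allowed pairs: 4 of 15.

4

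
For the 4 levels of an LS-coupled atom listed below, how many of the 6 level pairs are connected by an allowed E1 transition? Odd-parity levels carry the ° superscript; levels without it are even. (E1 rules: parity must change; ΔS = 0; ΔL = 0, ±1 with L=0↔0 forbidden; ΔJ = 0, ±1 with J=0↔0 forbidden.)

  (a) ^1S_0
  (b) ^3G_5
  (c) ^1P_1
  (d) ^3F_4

(a)–(b): forbidden (parity, ΔS, ΔL, ΔJ).
(a)–(c): forbidden (parity).
(a)–(d): forbidden (parity, ΔS, ΔL, ΔJ).
(b)–(c): forbidden (parity, ΔS, ΔL, ΔJ).
(b)–(d): forbidden (parity).
(c)–(d): forbidden (parity, ΔS, ΔL, ΔJ).
Allowed pairs: 0 of 6.

0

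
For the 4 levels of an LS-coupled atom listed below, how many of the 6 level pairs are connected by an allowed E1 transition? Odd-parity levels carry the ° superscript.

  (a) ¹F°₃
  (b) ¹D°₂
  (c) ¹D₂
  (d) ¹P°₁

(a)–(b): forbidden (parity).
(a)–(c): allowed.
(a)–(d): forbidden (parity, ΔL, ΔJ).
(b)–(c): allowed.
(b)–(d): forbidden (parity).
(c)–(d): allowed.
Allowed pairs: 3 of 6.

3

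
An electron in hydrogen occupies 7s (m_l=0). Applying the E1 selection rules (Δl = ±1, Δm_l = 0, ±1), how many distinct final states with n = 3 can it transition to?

3

E1 requires Δl = ±1, so l_f ∈ {-1, 1}; with 0 ≤ l_f ≤ n_f−1 = 2, the allowed l_f values are {1}.
For l_f = 1: m_f ∈ {m_i−1, m_i, m_i+1} ∩ [−1, 1] = {-1, 0, 1} → 3 states.
Total: 3.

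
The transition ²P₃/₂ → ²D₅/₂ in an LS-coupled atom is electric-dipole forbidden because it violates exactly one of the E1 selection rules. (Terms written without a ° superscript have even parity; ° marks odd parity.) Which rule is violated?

parity

Initial level: S=1/2, L=1, J=3/2, parity even. Final level: S=1/2, L=2, J=5/2, parity even.
Parity must change: even → even — fails.
ΔS = 0: S: 1/2 → 1/2 — passes.
ΔL = 0, ±1 (not L=0↔0): L: 1 → 2, ΔL = +1 — passes.
ΔJ = 0, ±1 (not J=0↔0): J: 3/2 → 5/2, ΔJ = +1 — passes.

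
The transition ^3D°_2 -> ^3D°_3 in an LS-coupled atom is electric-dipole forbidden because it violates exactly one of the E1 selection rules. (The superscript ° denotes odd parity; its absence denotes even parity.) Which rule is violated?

Parity must change: odd → odd — fails.
ΔS = 0: S: 1 → 1 — passes.
ΔL = 0, ±1 (not L=0↔0): L: 2 → 2, ΔL = +0 — passes.
ΔJ = 0, ±1 (not J=0↔0): J: 2 → 3, ΔJ = +1 — passes.

parity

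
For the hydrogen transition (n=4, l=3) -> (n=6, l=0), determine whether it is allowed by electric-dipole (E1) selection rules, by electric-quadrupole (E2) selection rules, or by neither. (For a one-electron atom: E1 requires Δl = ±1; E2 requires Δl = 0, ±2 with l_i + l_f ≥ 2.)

Δl = 0 − 3 = -3; l_i + l_f = 3.
E1 (Δl = ±1): not satisfied.
E2 (Δl = 0,±2, l_i+l_f ≥ 2): not satisfied.

neither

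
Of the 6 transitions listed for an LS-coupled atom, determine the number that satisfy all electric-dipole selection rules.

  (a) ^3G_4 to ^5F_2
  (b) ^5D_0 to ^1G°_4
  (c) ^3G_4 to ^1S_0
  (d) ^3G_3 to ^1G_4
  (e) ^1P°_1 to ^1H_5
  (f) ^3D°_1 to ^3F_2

1

(a) forbidden (parity, ΔS, ΔJ fail)
(b) forbidden (ΔS, ΔL, ΔJ fail)
(c) forbidden (parity, ΔS, ΔL, ΔJ fail)
(d) forbidden (parity, ΔS fail)
(e) forbidden (ΔL, ΔJ fail)
(f) allowed
Total allowed: 1 of 6.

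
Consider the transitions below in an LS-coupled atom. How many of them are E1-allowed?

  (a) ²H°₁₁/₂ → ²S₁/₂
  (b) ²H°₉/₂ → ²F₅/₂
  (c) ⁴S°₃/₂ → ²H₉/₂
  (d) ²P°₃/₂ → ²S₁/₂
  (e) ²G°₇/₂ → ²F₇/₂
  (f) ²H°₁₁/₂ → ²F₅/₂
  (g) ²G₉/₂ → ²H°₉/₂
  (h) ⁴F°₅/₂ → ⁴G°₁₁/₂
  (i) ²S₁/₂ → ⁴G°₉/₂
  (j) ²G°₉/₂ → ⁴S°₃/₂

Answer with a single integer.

3

(a) forbidden (ΔL, ΔJ fail)
(b) forbidden (ΔL, ΔJ fail)
(c) forbidden (ΔS, ΔL, ΔJ fail)
(d) allowed
(e) allowed
(f) forbidden (ΔL, ΔJ fail)
(g) allowed
(h) forbidden (parity, ΔJ fail)
(i) forbidden (ΔS, ΔL, ΔJ fail)
(j) forbidden (parity, ΔS, ΔL, ΔJ fail)
Total allowed: 3 of 10.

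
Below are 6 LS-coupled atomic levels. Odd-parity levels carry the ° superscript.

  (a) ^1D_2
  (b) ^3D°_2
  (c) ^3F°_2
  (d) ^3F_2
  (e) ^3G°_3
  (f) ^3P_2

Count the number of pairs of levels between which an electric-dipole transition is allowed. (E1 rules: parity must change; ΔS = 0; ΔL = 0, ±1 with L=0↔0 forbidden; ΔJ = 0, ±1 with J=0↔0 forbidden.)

4

(a)–(b): forbidden (ΔS).
(a)–(c): forbidden (ΔS).
(a)–(d): forbidden (parity, ΔS).
(a)–(e): forbidden (ΔS, ΔL).
(a)–(f): forbidden (parity, ΔS).
(b)–(c): forbidden (parity).
(b)–(d): allowed.
(b)–(e): forbidden (parity, ΔL).
(b)–(f): allowed.
(c)–(d): allowed.
(c)–(e): forbidden (parity).
(c)–(f): forbidden (ΔL).
(d)–(e): allowed.
(d)–(f): forbidden (parity, ΔL).
(e)–(f): forbidden (ΔL).
Allowed pairs: 4 of 15.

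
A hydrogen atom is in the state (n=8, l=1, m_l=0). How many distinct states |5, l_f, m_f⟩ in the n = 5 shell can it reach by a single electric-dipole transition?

E1 requires Δl = ±1, so l_f ∈ {0, 2}; with 0 ≤ l_f ≤ n_f−1 = 4, the allowed l_f values are {0, 2}.
For l_f = 0: m_f ∈ {m_i−1, m_i, m_i+1} ∩ [−0, 0] = {0} → 1 state.
For l_f = 2: m_f ∈ {m_i−1, m_i, m_i+1} ∩ [−2, 2] = {-1, 0, 1} → 3 states.
Total: 4.

4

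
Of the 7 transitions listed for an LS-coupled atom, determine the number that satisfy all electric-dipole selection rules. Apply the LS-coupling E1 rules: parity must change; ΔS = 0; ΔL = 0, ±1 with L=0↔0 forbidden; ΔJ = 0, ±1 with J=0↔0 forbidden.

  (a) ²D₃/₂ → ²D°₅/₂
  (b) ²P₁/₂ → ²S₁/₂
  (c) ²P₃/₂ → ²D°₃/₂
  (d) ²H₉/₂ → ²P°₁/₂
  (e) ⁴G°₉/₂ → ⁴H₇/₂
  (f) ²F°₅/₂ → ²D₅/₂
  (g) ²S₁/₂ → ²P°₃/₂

(a) allowed
(b) forbidden (parity fails)
(c) allowed
(d) forbidden (ΔL, ΔJ fail)
(e) allowed
(f) allowed
(g) allowed
Total allowed: 5 of 7.

5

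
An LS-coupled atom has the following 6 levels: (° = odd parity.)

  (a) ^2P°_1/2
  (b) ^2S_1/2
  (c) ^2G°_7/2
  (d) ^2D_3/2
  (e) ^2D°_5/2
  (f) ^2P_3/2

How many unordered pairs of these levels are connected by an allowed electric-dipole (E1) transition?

(a)–(b): allowed.
(a)–(c): forbidden (parity, ΔL, ΔJ).
(a)–(d): allowed.
(a)–(e): forbidden (parity, ΔJ).
(a)–(f): allowed.
(b)–(c): forbidden (ΔL, ΔJ).
(b)–(d): forbidden (parity, ΔL).
(b)–(e): forbidden (ΔL, ΔJ).
(b)–(f): forbidden (parity).
(c)–(d): forbidden (ΔL, ΔJ).
(c)–(e): forbidden (parity, ΔL).
(c)–(f): forbidden (ΔL, ΔJ).
(d)–(e): allowed.
(d)–(f): forbidden (parity).
(e)–(f): allowed.
Allowed pairs: 5 of 15.

5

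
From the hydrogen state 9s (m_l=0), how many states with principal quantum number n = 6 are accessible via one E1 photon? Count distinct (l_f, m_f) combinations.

3

E1 requires Δl = ±1, so l_f ∈ {-1, 1}; with 0 ≤ l_f ≤ n_f−1 = 5, the allowed l_f values are {1}.
For l_f = 1: m_f ∈ {m_i−1, m_i, m_i+1} ∩ [−1, 1] = {-1, 0, 1} → 3 states.
Total: 3.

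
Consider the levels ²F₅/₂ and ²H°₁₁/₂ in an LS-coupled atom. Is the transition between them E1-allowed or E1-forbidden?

forbidden

Reading off the term symbols: S 1/2→1/2, L 3→5, J 5/2→11/2, parity even→odd.
Parity must change: even → odd — passes.
ΔS = 0: S: 1/2 → 1/2 — passes.
ΔL = 0, ±1 (not L=0↔0): L: 3 → 5, ΔL = +2 — fails.
ΔJ = 0, ±1 (not J=0↔0): J: 5/2 → 11/2, ΔJ = +3 — fails.
Rule(s) violated: ΔL, ΔJ.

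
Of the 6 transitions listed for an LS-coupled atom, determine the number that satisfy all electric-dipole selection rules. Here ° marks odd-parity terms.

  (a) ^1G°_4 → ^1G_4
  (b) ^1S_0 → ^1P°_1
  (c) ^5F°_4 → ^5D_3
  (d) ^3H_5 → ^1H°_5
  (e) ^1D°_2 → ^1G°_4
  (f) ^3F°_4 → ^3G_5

4

(a) allowed
(b) allowed
(c) allowed
(d) forbidden (ΔS fails)
(e) forbidden (parity, ΔL, ΔJ fail)
(f) allowed
Total allowed: 4 of 6.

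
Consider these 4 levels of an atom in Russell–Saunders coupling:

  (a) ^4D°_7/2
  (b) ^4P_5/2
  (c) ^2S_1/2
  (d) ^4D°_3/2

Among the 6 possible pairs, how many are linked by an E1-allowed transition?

2

(a)–(b): allowed.
(a)–(c): forbidden (ΔS, ΔL, ΔJ).
(a)–(d): forbidden (parity, ΔJ).
(b)–(c): forbidden (parity, ΔS, ΔJ).
(b)–(d): allowed.
(c)–(d): forbidden (ΔS, ΔL).
Allowed pairs: 2 of 6.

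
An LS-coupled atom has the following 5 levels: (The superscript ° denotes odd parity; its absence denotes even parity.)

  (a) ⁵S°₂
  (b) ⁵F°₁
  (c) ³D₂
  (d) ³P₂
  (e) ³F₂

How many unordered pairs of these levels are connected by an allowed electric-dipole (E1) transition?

0

(a)–(b): forbidden (parity, ΔL).
(a)–(c): forbidden (ΔS, ΔL).
(a)–(d): forbidden (ΔS).
(a)–(e): forbidden (ΔS, ΔL).
(b)–(c): forbidden (ΔS).
(b)–(d): forbidden (ΔS, ΔL).
(b)–(e): forbidden (ΔS).
(c)–(d): forbidden (parity).
(c)–(e): forbidden (parity).
(d)–(e): forbidden (parity, ΔL).
Allowed pairs: 0 of 10.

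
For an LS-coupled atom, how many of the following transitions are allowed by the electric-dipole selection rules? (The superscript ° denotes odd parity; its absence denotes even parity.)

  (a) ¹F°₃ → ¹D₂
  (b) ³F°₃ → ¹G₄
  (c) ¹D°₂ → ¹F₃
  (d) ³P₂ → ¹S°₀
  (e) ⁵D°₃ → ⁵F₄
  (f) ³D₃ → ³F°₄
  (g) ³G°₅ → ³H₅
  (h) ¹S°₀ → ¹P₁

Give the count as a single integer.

6

(a) allowed
(b) forbidden (ΔS fails)
(c) allowed
(d) forbidden (ΔS, ΔJ fail)
(e) allowed
(f) allowed
(g) allowed
(h) allowed
Total allowed: 6 of 8.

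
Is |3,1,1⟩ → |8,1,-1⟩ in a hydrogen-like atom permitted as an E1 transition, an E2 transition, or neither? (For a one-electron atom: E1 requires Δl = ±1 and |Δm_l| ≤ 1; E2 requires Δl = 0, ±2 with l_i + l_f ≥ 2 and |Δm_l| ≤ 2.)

E2

Δl = 1 − 1 = +0; l_i + l_f = 2.
Δm_l = -2.
E1 (Δl = ±1, |Δm_l| ≤ 1): not satisfied.
E2 (Δl = 0,±2, l_i+l_f ≥ 2, |Δm_l| ≤ 2): satisfied.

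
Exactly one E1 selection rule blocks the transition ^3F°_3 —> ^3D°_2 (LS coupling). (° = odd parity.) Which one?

Initial level: S=1, L=3, J=3, parity odd. Final level: S=1, L=2, J=2, parity odd.
ΔL = 0, ±1 (not L=0↔0): L: 3 → 2, ΔL = -1 — ✓.
Parity must change: odd → odd — ✗.
ΔS = 0: S: 1 → 1 — ✓.
ΔJ = 0, ±1 (not J=0↔0): J: 3 → 2, ΔJ = -1 — ✓.

parity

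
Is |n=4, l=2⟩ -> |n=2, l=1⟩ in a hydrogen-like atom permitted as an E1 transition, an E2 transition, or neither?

Δl = 1 − 2 = -1; l_i + l_f = 3.
E1 (Δl = ±1): satisfied.
E2 (Δl = 0,±2, l_i+l_f ≥ 2): not satisfied.

E1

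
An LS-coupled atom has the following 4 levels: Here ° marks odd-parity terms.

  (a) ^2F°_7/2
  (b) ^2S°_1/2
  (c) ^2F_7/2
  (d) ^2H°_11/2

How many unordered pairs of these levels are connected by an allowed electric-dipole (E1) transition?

(a)–(b): forbidden (parity, ΔL, ΔJ).
(a)–(c): allowed.
(a)–(d): forbidden (parity, ΔL, ΔJ).
(b)–(c): forbidden (ΔL, ΔJ).
(b)–(d): forbidden (parity, ΔL, ΔJ).
(c)–(d): forbidden (ΔL, ΔJ).
Allowed pairs: 1 of 6.

1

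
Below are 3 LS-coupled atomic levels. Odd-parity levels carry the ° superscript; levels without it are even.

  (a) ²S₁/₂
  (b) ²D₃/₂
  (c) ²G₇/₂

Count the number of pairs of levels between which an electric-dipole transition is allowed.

(a)–(b): forbidden (parity, ΔL).
(a)–(c): forbidden (parity, ΔL, ΔJ).
(b)–(c): forbidden (parity, ΔL, ΔJ).
Allowed pairs: 0 of 3.

0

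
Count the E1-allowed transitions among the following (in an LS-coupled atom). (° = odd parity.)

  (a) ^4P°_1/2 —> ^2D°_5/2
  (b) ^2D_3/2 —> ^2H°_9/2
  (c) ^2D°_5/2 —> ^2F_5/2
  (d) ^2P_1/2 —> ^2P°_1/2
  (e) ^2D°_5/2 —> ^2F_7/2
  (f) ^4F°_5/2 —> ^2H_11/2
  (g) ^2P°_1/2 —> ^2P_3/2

4

(a) forbidden (parity, ΔS, ΔJ fail)
(b) forbidden (ΔL, ΔJ fail)
(c) allowed
(d) allowed
(e) allowed
(f) forbidden (ΔS, ΔL, ΔJ fail)
(g) allowed
Total allowed: 4 of 7.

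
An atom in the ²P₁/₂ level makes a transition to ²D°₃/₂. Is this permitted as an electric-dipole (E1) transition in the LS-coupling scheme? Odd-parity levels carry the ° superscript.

allowed

Initial level: S=1/2, L=1, J=1/2, parity even. Final level: S=1/2, L=2, J=3/2, parity odd.
ΔS = 0: S: 1/2 → 1/2 — satisfied.
ΔL = 0, ±1 (not L=0↔0): L: 1 → 2, ΔL = +1 — satisfied.
Parity must change: even → odd — satisfied.
ΔJ = 0, ±1 (not J=0↔0): J: 1/2 → 3/2, ΔJ = +1 — satisfied.
All four E1 rules are satisfied.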